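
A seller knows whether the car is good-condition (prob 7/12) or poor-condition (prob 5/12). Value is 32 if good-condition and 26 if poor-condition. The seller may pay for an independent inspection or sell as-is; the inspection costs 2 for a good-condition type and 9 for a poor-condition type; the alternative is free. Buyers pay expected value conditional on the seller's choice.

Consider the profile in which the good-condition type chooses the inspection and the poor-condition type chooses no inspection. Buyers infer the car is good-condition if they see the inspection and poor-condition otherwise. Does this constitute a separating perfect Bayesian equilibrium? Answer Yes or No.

Under these beliefs, the inspection earns price 32 and no inspection earns price 26.
good-condition: the inspection nets 32 − 2 = 30; no inspection nets 26. good-condition prefers the inspection.
poor-condition: the inspection nets 32 − 9 = 23; no inspection nets 26. poor-condition prefers no inspection.
Neither type deviates, so the separating profile is an equilibrium.

Yes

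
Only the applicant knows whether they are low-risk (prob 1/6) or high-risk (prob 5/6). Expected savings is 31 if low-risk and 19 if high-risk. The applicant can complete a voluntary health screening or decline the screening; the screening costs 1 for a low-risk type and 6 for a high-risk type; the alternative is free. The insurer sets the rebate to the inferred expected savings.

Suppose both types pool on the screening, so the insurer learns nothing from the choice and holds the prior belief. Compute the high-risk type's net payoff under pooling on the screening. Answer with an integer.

15

Pooled rebate = 1/6·31 + 5/6·19 = 21.
high-risk pays cost 6 for the screening, so net payoff = 21 − 6 = 15.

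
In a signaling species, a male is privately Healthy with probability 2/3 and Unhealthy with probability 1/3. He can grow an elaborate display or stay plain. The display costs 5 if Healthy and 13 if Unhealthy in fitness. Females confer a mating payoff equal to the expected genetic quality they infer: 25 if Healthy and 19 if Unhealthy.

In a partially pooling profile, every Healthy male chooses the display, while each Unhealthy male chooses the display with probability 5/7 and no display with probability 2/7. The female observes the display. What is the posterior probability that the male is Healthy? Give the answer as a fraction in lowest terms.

P(the display) = (2/3)·1 + (1/3)·(5/7) = 19/21.
By Bayes' rule, P(Healthy | the display) = (2/3) / (19/21) = 14/19.

14/19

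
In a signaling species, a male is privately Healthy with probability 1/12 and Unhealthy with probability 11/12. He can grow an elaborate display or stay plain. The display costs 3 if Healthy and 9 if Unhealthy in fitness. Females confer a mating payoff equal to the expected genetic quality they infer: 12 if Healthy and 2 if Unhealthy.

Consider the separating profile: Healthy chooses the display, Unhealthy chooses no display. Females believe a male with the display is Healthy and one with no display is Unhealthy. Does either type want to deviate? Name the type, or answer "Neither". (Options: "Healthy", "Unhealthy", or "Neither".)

Unhealthy

The display pays 12; no display pays 2.
Healthy: assigned the display, nets 12 − 3 = 9; deviating to no display nets 2.
Unhealthy: assigned no display, nets 2; deviating to the display nets 12 − 9 = 3.
The Unhealthy type gains 1 by deviating.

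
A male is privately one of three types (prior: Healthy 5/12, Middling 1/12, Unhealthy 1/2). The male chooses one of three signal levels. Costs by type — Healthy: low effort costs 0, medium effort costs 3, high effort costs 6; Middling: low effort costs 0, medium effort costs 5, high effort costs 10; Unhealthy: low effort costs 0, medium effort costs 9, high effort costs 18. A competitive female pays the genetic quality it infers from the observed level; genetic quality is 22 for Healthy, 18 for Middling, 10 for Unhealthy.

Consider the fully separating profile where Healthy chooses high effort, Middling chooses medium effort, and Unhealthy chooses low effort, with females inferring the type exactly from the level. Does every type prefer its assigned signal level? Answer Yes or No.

Separating mating payoffs: high effort → 22, medium effort → 18, low effort → 10.
Healthy (assigned high effort): low effort: 10 − 0 = 10; medium effort: 18 − 3 = 15; high effort: 22 − 6 = 16. Healthy stays.
Middling (assigned medium effort): low effort: 10 − 0 = 10; medium effort: 18 − 5 = 13; high effort: 22 − 10 = 12. Middling stays.
Unhealthy (assigned low effort): low effort: 10 − 0 = 10; medium effort: 18 − 9 = 9; high effort: 22 − 18 = 4. Unhealthy stays.
Every type prefers its assigned level; separation holds.

Yes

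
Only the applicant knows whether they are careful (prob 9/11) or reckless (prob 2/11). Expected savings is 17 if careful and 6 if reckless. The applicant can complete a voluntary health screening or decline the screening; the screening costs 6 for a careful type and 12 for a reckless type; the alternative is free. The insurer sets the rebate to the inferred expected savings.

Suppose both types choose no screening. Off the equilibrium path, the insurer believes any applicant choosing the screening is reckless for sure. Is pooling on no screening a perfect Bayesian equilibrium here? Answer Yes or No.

On path, the insurer holds the prior and pays 9/11·17 + 2/11·6 = 15. Off path (the screening), believing reckless, it pays 6.
careful: no screening nets 15; the screening nets 6 − 6 = 0. careful stays.
reckless: no screening nets 15; the screening nets 6 − 12 = -6. reckless stays.
No type deviates, so pooling is sustained.

Yes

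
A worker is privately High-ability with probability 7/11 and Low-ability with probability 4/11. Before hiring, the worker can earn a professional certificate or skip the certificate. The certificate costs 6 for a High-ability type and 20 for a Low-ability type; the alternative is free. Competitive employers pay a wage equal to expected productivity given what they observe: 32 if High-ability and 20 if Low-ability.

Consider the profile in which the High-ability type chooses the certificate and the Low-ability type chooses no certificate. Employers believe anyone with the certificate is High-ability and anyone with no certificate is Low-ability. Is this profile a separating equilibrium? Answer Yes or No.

Yes

Under these beliefs, the certificate earns wage 32 and no certificate earns wage 20.
High-ability: the certificate nets 32 − 6 = 26; no certificate nets 20. High-ability prefers the certificate.
Low-ability: the certificate nets 32 − 20 = 12; no certificate nets 20. Low-ability prefers no certificate.
Neither type deviates, so the separating profile is an equilibrium.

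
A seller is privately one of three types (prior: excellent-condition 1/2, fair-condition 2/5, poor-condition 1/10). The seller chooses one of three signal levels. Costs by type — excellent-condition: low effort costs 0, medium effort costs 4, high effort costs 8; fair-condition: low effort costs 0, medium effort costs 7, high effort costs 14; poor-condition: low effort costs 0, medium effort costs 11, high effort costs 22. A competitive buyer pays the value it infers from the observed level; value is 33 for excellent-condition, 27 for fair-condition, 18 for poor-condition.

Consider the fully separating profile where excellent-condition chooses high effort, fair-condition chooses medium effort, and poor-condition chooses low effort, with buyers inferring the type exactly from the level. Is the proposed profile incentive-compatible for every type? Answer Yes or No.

Separating prices: high effort → 33, medium effort → 27, low effort → 18.
excellent-condition (assigned high effort): low effort: 18 − 0 = 18; medium effort: 27 − 4 = 23; high effort: 33 − 8 = 25. excellent-condition stays.
fair-condition (assigned medium effort): low effort: 18 − 0 = 18; medium effort: 27 − 7 = 20; high effort: 33 − 14 = 19. fair-condition stays.
poor-condition (assigned low effort): low effort: 18 − 0 = 18; medium effort: 27 − 11 = 16; high effort: 33 − 22 = 11. poor-condition stays.
Every type prefers its assigned level; separation holds.

Yes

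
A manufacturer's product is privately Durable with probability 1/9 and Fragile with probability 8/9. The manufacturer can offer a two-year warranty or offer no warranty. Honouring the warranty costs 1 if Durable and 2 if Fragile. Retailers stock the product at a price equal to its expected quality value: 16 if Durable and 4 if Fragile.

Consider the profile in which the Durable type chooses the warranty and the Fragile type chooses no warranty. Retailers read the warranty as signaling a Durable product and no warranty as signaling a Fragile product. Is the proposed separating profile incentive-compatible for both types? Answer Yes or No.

Under these beliefs, the warranty earns price 16 and no warranty earns price 4.
Durable: the warranty nets 16 − 1 = 15; no warranty nets 4. Durable prefers the warranty.
Fragile: the warranty nets 16 − 2 = 14; no warranty nets 4. Fragile would deviate to the warranty.
Fragile has a profitable deviation, so the profile is not an equilibrium.

No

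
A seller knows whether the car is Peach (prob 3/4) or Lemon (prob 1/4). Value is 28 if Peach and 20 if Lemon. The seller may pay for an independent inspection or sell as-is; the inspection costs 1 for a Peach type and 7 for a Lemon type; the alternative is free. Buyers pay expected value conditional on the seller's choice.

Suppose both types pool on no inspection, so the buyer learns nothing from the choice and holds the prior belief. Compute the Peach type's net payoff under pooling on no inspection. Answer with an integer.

26

Pooled price = 3/4·28 + 1/4·20 = 26.
Peach pays no cost for no inspection, so net payoff = 26.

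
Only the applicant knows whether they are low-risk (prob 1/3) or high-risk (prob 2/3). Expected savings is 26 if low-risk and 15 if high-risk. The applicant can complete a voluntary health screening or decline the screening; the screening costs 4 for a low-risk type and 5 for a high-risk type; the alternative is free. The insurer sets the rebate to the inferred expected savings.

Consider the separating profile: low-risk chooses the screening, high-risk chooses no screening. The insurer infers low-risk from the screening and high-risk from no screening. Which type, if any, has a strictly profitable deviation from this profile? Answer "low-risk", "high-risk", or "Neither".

high-risk

The screening pays 26; no screening pays 15.
low-risk: assigned the screening, nets 26 − 4 = 22; deviating to no screening nets 15.
high-risk: assigned no screening, nets 15; deviating to the screening nets 26 − 5 = 21.
The high-risk type gains 6 by deviating.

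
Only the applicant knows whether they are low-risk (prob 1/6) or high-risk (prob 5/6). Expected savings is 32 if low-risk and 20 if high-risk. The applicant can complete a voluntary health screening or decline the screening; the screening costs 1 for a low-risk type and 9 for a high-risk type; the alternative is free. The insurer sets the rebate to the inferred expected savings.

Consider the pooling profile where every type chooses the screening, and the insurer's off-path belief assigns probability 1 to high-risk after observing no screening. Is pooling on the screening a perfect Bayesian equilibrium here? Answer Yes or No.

On path, the insurer holds the prior and pays 1/6·32 + 5/6·20 = 22. Off path (no screening), believing high-risk, it pays 20.
low-risk: the screening nets 22 − 1 = 21; no screening nets 20. low-risk stays.
high-risk: the screening nets 22 − 9 = 13; no screening nets 20. high-risk would deviate.
A type deviates, so pooling fails.

No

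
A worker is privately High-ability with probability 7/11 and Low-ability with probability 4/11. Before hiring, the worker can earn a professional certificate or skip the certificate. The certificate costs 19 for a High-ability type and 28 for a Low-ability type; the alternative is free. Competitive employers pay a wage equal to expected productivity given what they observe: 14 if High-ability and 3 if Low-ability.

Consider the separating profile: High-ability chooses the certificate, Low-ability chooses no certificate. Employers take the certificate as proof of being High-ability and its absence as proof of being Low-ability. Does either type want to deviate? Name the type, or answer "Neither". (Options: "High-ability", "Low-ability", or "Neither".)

High-ability

The certificate pays 14; no certificate pays 3.
High-ability: assigned the certificate, nets 14 − 19 = -5; deviating to no certificate nets 3.
Low-ability: assigned no certificate, nets 3; deviating to the certificate nets 14 − 28 = -14.
The High-ability type gains 8 by deviating.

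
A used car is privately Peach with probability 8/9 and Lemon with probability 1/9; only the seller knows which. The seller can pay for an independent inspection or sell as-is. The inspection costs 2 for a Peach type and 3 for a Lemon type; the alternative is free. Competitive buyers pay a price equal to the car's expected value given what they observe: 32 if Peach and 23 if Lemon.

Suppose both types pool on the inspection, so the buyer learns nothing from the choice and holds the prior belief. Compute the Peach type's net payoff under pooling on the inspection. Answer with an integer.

Pooled price = 8/9·32 + 1/9·23 = 31.
Peach pays cost 2 for the inspection, so net payoff = 31 − 2 = 29.

29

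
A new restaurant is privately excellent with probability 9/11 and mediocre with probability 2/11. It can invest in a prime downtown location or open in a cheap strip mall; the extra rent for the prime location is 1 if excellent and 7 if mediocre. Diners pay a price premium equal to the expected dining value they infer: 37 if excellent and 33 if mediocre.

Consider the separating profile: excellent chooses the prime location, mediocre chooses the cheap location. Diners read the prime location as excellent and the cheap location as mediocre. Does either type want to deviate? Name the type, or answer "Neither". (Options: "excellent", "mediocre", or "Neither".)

Neither

The prime location pays 37; the cheap location pays 33.
excellent: assigned the prime location, nets 37 − 1 = 36; deviating to the cheap location nets 33.
mediocre: assigned the cheap location, nets 33; deviating to the prime location nets 37 − 7 = 30.
Both types strictly prefer their assigned action; no profitable deviation.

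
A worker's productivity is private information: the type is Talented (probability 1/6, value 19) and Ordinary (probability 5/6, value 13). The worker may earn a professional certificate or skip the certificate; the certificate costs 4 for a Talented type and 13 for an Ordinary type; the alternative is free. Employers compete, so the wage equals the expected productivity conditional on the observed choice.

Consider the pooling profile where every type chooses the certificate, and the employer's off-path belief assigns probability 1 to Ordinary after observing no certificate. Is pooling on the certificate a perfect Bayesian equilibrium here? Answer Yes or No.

No

On path, the employer holds the prior and pays 1/6·19 + 5/6·13 = 14. Off path (no certificate), believing Ordinary, it pays 13.
Talented: the certificate nets 14 − 4 = 10; no certificate nets 13. Talented would deviate.
Ordinary: the certificate nets 14 − 13 = 1; no certificate nets 13. Ordinary would deviate.
A type deviates, so pooling fails.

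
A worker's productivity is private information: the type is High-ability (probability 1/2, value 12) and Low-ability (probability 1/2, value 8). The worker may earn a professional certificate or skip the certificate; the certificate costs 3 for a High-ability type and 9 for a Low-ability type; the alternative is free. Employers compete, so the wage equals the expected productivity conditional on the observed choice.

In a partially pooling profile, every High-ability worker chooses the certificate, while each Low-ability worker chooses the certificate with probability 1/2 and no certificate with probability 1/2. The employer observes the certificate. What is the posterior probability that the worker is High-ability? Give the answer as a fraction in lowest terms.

P(the certificate) = (1/2)·1 + (1/2)·(1/2) = 3/4.
By Bayes' rule, P(High-ability | the certificate) = (1/2) / (3/4) = 2/3.

2/3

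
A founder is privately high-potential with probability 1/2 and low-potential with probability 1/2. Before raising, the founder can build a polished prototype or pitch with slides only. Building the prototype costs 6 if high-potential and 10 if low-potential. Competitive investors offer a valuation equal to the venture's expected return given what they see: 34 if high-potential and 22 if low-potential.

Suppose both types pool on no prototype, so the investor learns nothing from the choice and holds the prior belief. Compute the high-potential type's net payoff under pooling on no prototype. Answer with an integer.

Pooled valuation = 1/2·34 + 1/2·22 = 28.
high-potential pays no cost for no prototype, so net payoff = 28.

28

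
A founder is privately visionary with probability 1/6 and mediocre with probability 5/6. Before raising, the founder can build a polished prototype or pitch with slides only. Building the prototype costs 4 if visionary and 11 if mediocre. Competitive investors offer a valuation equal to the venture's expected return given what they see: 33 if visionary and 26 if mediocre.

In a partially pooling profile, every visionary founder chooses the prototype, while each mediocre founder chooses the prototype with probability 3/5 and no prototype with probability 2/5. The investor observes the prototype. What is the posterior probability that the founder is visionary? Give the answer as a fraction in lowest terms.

P(the prototype) = (1/6)·1 + (5/6)·(3/5) = 2/3.
By Bayes' rule, P(visionary | the prototype) = (1/6) / (2/3) = 1/4.

1/4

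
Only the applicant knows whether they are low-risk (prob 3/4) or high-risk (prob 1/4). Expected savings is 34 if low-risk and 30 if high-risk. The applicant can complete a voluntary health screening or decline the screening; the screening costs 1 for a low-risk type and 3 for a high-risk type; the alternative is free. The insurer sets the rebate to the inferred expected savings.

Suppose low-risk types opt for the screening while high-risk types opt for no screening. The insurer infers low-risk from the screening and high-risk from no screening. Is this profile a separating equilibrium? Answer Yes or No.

No

Under these beliefs, the screening earns rebate 34 and no screening earns rebate 30.
low-risk: the screening nets 34 − 1 = 33; no screening nets 30. low-risk prefers the screening.
high-risk: the screening nets 34 − 3 = 31; no screening nets 30. high-risk would deviate to the screening.
high-risk has a profitable deviation, so the profile is not an equilibrium.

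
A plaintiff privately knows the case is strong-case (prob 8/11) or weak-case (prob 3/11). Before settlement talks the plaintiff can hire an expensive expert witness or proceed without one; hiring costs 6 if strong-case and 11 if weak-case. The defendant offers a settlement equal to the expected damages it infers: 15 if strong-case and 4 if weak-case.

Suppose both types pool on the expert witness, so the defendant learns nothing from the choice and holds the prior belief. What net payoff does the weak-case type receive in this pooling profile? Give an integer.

Pooled settlement = 8/11·15 + 3/11·4 = 12.
weak-case pays cost 11 for the expert witness, so net payoff = 12 − 11 = 1.

1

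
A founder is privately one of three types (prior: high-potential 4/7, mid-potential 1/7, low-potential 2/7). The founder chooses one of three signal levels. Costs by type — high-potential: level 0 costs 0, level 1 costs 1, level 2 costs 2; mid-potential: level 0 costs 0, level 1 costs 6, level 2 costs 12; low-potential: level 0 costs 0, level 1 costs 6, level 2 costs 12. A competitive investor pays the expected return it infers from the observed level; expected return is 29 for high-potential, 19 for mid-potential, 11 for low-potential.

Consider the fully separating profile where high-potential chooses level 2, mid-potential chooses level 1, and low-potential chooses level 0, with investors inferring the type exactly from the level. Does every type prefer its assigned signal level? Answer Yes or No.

No

Separating valuations: level 2 → 29, level 1 → 19, level 0 → 11.
high-potential (assigned level 2): level 0: 11 − 0 = 11; level 1: 19 − 1 = 18; level 2: 29 − 2 = 27. high-potential stays.
mid-potential (assigned level 1): level 0: 11 − 0 = 11; level 1: 19 − 6 = 13; level 2: 29 − 12 = 17. mid-potential prefers level 2.
low-potential (assigned level 0): level 0: 11 − 0 = 11; level 1: 19 − 6 = 13; level 2: 29 − 12 = 17. low-potential prefers level 2.
At least one type deviates; the separating profile fails.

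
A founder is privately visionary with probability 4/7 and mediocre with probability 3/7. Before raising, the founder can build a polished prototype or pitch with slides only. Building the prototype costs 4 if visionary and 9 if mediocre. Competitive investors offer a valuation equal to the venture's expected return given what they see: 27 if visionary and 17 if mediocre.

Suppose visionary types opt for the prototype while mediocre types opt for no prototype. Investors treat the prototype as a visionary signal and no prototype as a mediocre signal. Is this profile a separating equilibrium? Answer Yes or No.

Under these beliefs, the prototype earns valuation 27 and no prototype earns valuation 17.
visionary: the prototype nets 27 − 4 = 23; no prototype nets 17. visionary prefers the prototype.
mediocre: the prototype nets 27 − 9 = 18; no prototype nets 17. mediocre would deviate to the prototype.
mediocre has a profitable deviation, so the profile is not an equilibrium.

No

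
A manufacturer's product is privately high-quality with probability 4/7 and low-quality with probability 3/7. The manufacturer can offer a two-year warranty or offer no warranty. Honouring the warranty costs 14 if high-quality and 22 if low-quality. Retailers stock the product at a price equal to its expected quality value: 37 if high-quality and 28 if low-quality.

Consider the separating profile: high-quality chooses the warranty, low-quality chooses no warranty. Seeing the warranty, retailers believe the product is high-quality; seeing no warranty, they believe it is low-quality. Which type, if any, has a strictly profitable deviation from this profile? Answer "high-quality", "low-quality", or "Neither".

high-quality

The warranty pays 37; no warranty pays 28.
high-quality: assigned the warranty, nets 37 − 14 = 23; deviating to no warranty nets 28.
low-quality: assigned no warranty, nets 28; deviating to the warranty nets 37 − 22 = 15.
The high-quality type gains 5 by deviating.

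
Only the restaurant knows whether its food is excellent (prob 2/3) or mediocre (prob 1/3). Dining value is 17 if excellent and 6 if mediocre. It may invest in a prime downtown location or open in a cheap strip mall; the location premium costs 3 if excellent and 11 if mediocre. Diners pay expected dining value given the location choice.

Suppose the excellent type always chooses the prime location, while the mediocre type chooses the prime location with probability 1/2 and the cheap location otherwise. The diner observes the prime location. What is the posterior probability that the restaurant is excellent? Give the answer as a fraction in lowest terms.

4/5

P(the prime location) = (2/3)·1 + (1/3)·(1/2) = 5/6.
By Bayes' rule, P(excellent | the prime location) = (2/3) / (5/6) = 4/5.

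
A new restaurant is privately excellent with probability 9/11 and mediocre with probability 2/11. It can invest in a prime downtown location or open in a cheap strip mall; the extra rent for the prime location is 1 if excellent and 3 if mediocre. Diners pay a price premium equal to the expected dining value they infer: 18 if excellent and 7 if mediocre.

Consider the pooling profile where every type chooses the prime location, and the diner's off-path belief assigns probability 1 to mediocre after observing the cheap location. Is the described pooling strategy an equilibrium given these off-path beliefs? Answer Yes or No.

Yes

On path, the diner holds the prior and pays 9/11·18 + 2/11·7 = 16. Off path (the cheap location), believing mediocre, it pays 7.
excellent: the prime location nets 16 − 1 = 15; the cheap location nets 7. excellent stays.
mediocre: the prime location nets 16 − 3 = 13; the cheap location nets 7. mediocre stays.
No type deviates, so pooling is sustained.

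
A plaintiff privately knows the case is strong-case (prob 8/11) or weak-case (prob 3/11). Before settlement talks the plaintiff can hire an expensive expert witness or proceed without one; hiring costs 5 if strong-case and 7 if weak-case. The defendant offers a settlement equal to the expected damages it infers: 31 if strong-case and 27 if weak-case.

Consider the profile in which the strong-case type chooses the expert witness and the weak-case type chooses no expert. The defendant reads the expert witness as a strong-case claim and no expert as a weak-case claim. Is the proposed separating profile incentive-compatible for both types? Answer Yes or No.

Under these beliefs, the expert witness earns settlement 31 and no expert earns settlement 27.
strong-case: the expert witness nets 31 − 5 = 26; no expert nets 27. strong-case would deviate to no expert.
weak-case: the expert witness nets 31 − 7 = 24; no expert nets 27. weak-case prefers no expert.
strong-case has a profitable deviation, so the profile is not an equilibrium.

No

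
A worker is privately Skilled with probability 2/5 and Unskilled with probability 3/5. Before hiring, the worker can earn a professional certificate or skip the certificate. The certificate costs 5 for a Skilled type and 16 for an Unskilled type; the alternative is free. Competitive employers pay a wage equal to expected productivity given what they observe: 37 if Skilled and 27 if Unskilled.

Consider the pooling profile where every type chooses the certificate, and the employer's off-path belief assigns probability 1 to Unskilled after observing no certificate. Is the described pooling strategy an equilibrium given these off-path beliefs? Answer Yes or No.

No

On path, the employer holds the prior and pays 2/5·37 + 3/5·27 = 31. Off path (no certificate), believing Unskilled, it pays 27.
Skilled: the certificate nets 31 − 5 = 26; no certificate nets 27. Skilled would deviate.
Unskilled: the certificate nets 31 − 16 = 15; no certificate nets 27. Unskilled would deviate.
A type deviates, so pooling fails.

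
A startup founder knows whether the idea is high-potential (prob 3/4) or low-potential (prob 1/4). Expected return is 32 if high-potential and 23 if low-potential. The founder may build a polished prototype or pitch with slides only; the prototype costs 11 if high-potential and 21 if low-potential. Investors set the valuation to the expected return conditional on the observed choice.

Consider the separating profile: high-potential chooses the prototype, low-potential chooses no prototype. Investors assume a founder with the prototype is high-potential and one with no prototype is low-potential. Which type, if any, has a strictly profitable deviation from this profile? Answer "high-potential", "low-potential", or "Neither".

high-potential

The prototype pays 32; no prototype pays 23.
high-potential: assigned the prototype, nets 32 − 11 = 21; deviating to no prototype nets 23.
low-potential: assigned no prototype, nets 23; deviating to the prototype nets 32 − 21 = 11.
The high-potential type gains 2 by deviating.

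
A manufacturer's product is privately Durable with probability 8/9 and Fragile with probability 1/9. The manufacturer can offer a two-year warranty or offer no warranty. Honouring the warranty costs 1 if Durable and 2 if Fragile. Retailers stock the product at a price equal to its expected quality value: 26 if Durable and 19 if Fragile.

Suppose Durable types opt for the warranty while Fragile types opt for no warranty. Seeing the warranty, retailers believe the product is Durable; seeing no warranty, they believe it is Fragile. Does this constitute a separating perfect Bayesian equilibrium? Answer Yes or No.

Under these beliefs, the warranty earns price 26 and no warranty earns price 19.
Durable: the warranty nets 26 − 1 = 25; no warranty nets 19. Durable prefers the warranty.
Fragile: the warranty nets 26 − 2 = 24; no warranty nets 19. Fragile would deviate to the warranty.
Fragile has a profitable deviation, so the profile is not an equilibrium.

No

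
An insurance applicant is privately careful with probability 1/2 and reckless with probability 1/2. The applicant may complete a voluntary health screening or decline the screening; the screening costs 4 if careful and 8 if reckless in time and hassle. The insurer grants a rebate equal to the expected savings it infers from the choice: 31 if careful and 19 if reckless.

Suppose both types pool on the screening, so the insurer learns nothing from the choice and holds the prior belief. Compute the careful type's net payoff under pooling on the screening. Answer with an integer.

21

Pooled rebate = 1/2·31 + 1/2·19 = 25.
careful pays cost 4 for the screening, so net payoff = 25 − 4 = 21.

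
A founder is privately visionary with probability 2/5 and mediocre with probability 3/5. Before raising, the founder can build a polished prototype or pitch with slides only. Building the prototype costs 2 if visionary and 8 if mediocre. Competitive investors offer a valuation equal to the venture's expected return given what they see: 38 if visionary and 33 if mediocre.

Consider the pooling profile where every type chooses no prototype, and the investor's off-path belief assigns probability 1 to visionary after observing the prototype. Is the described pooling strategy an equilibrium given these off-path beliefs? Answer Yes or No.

No

On path, the investor holds the prior and pays 2/5·38 + 3/5·33 = 35. Off path (the prototype), believing visionary, it pays 38.
visionary: no prototype nets 35; the prototype nets 38 − 2 = 36. visionary would deviate.
mediocre: no prototype nets 35; the prototype nets 38 − 8 = 30. mediocre stays.
A type deviates, so pooling fails.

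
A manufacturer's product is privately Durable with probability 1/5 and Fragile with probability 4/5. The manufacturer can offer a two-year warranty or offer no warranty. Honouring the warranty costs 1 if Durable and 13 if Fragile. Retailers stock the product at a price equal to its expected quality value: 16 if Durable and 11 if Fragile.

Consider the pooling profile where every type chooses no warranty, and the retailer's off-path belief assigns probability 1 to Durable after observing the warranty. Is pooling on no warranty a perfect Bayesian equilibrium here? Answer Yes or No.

No

On path, the retailer holds the prior and pays 1/5·16 + 4/5·11 = 12. Off path (the warranty), believing Durable, it pays 16.
Durable: no warranty nets 12; the warranty nets 16 − 1 = 15. Durable would deviate.
Fragile: no warranty nets 12; the warranty nets 16 − 13 = 3. Fragile stays.
A type deviates, so pooling fails.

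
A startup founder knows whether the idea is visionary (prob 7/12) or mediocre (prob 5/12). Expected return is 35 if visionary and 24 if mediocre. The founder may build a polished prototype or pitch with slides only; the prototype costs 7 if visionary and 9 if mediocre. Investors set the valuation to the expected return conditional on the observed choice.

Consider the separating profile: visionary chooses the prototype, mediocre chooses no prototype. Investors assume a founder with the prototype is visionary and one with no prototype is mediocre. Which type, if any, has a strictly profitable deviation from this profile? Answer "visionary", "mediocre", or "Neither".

mediocre

The prototype pays 35; no prototype pays 24.
visionary: assigned the prototype, nets 35 − 7 = 28; deviating to no prototype nets 24.
mediocre: assigned no prototype, nets 24; deviating to the prototype nets 35 − 9 = 26.
The mediocre type gains 2 by deviating.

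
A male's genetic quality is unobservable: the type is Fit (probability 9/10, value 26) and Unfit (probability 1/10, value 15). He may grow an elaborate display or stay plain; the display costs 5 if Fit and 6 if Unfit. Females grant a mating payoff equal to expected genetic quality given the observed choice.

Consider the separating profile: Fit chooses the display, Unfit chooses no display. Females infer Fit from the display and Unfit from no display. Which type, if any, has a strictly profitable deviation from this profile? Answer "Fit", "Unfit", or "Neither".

Unfit

The display pays 26; no display pays 15.
Fit: assigned the display, nets 26 − 5 = 21; deviating to no display nets 15.
Unfit: assigned no display, nets 15; deviating to the display nets 26 − 6 = 20.
The Unfit type gains 5 by deviating.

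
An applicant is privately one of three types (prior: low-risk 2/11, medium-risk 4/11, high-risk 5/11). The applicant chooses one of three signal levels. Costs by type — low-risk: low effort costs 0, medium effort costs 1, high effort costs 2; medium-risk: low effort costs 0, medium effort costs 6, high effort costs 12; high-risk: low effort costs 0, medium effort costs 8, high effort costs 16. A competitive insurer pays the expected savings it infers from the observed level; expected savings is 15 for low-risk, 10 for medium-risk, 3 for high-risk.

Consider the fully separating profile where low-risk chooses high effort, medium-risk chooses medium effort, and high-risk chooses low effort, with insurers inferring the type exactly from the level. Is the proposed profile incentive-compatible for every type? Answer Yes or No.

Separating rebates: high effort → 15, medium effort → 10, low effort → 3.
low-risk (assigned high effort): low effort: 3 − 0 = 3; medium effort: 10 − 1 = 9; high effort: 15 − 2 = 13. low-risk stays.
medium-risk (assigned medium effort): low effort: 3 − 0 = 3; medium effort: 10 − 6 = 4; high effort: 15 − 12 = 3. medium-risk stays.
high-risk (assigned low effort): low effort: 3 − 0 = 3; medium effort: 10 − 8 = 2; high effort: 15 − 16 = -1. high-risk stays.
Every type prefers its assigned level; separation holds.

Yes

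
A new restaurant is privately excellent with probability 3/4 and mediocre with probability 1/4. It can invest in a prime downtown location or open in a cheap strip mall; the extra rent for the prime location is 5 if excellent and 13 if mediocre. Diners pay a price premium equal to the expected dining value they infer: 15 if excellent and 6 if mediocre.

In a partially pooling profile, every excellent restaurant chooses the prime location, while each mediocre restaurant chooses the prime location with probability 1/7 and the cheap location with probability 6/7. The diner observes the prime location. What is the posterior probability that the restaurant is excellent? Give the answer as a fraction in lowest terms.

P(the prime location) = (3/4)·1 + (1/4)·(1/7) = 11/14.
By Bayes' rule, P(excellent | the prime location) = (3/4) / (11/14) = 21/22.

21/22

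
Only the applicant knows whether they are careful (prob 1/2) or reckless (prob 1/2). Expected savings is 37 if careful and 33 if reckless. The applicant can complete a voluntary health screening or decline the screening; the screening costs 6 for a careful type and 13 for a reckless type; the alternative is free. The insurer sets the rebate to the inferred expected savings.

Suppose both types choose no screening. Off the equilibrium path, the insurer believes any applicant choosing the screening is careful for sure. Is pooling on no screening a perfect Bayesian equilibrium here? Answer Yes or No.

On path, the insurer holds the prior and pays 1/2·37 + 1/2·33 = 35. Off path (the screening), believing careful, it pays 37.
careful: no screening nets 35; the screening nets 37 − 6 = 31. careful stays.
reckless: no screening nets 35; the screening nets 37 − 13 = 24. reckless stays.
No type deviates, so pooling is sustained.

Yes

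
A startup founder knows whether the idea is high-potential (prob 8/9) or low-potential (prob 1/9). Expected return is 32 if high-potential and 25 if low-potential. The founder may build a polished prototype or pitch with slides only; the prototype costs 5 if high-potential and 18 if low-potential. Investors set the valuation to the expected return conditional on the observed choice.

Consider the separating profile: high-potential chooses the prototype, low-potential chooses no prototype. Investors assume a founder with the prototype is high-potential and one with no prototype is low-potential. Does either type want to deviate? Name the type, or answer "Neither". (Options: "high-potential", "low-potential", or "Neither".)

The prototype pays 32; no prototype pays 25.
high-potential: assigned the prototype, nets 32 − 5 = 27; deviating to no prototype nets 25.
low-potential: assigned no prototype, nets 25; deviating to the prototype nets 32 − 18 = 14.
Both types strictly prefer their assigned action; no profitable deviation.

Neither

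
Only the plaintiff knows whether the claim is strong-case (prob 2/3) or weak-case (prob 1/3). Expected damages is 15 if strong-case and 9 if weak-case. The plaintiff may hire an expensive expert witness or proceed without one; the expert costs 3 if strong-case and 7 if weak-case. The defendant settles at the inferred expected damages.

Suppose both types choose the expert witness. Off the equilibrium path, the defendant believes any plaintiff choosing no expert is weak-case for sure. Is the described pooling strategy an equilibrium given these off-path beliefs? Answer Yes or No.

No

On path, the defendant holds the prior and pays 2/3·15 + 1/3·9 = 13. Off path (no expert), believing weak-case, it pays 9.
strong-case: the expert witness nets 13 − 3 = 10; no expert nets 9. strong-case stays.
weak-case: the expert witness nets 13 − 7 = 6; no expert nets 9. weak-case would deviate.
A type deviates, so pooling fails.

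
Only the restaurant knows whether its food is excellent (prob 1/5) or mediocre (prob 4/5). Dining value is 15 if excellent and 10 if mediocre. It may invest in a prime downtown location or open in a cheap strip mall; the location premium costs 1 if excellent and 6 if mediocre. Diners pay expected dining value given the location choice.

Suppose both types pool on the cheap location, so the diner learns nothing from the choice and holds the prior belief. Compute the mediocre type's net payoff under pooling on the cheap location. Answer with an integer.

11

Pooled price premium = 1/5·15 + 4/5·10 = 11.
mediocre pays no cost for the cheap location, so net payoff = 11.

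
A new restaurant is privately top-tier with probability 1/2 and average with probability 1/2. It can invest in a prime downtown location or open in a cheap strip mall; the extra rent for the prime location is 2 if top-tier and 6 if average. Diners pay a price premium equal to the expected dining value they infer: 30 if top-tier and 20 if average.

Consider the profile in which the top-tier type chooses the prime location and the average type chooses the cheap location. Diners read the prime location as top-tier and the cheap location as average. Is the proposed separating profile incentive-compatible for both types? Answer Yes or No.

No

Under these beliefs, the prime location earns price premium 30 and the cheap location earns price premium 20.
top-tier: the prime location nets 30 − 2 = 28; the cheap location nets 20. top-tier prefers the prime location.
average: the prime location nets 30 − 6 = 24; the cheap location nets 20. average would deviate to the prime location.
average has a profitable deviation, so the profile is not an equilibrium.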